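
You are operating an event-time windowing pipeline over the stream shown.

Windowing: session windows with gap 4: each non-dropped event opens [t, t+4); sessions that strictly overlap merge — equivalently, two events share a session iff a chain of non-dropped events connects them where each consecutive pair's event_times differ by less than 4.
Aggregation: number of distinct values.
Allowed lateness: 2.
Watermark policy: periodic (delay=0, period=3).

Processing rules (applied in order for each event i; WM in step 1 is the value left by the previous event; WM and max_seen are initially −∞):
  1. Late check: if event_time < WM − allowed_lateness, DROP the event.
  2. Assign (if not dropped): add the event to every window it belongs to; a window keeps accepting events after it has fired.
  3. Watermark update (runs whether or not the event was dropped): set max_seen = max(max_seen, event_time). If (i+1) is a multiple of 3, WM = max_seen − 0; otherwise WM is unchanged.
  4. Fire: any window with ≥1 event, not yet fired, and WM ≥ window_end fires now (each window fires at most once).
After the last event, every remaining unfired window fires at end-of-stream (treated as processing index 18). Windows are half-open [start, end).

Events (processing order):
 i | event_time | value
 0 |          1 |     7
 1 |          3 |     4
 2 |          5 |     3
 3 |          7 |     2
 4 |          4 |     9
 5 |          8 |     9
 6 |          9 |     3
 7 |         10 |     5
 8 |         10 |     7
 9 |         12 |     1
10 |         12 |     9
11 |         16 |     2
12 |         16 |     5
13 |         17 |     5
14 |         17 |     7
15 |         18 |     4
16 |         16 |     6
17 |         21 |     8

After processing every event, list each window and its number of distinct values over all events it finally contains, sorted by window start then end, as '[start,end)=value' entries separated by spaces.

i=0 t=1 v=7: → [1,5); WM=−∞
i=1 t=3 v=4: → [1,7); WM=−∞
i=2 t=5 v=3: → [1,9); WM=5
i=3 t=7 v=2: → [1,11); WM=5
i=4 t=4 v=9: → [1,11); WM=5
i=5 t=8 v=9: → [1,12); WM=8
i=6 t=9 v=3: → [1,13); WM=8
i=7 t=10 v=5: → [1,14); WM=8
i=8 t=10 v=7: → [1,14); WM=10
i=9 t=12 v=1: → [1,16); WM=10
i=10 t=12 v=9: → [1,16); WM=10
i=11 t=16 v=2: → [16,20); WM=16
i=12 t=16 v=5: → [16,20); WM=16
i=13 t=17 v=5: → [16,21); WM=16
i=14 t=17 v=7: → [16,21); WM=17
i=15 t=18 v=4: → [16,22); WM=17
i=16 t=16 v=6: → [16,22); WM=17
i=17 t=21 v=8: → [16,25); WM=21

[1,16)=7 [16,25)=6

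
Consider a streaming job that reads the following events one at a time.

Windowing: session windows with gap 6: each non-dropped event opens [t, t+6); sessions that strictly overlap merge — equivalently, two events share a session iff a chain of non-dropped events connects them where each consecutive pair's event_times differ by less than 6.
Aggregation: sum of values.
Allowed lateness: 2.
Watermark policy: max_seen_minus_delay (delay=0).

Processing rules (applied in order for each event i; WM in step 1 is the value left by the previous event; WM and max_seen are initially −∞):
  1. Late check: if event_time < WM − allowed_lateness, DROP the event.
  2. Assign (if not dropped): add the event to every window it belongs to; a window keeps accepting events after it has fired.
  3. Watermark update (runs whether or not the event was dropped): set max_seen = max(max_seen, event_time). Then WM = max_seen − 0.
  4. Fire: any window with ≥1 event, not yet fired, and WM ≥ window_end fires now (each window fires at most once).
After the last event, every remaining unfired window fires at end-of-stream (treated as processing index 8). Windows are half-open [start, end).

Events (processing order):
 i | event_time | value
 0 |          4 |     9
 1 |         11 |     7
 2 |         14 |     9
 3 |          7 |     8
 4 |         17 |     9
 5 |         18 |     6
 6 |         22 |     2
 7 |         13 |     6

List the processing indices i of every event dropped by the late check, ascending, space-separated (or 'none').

3 7

i=0 t=4 v=9: → [4,10); WM=4
i=1 t=11 v=7: → [11,17); WM=11
i=2 t=14 v=9: → [11,20); WM=14
i=3 t=7 v=8: DROP (t<14-2); WM=14
i=4 t=17 v=9: → [11,23); WM=17
i=5 t=18 v=6: → [11,24); WM=18
i=6 t=22 v=2: → [11,28); WM=22
i=7 t=13 v=6: DROP (t<22-2); WM=22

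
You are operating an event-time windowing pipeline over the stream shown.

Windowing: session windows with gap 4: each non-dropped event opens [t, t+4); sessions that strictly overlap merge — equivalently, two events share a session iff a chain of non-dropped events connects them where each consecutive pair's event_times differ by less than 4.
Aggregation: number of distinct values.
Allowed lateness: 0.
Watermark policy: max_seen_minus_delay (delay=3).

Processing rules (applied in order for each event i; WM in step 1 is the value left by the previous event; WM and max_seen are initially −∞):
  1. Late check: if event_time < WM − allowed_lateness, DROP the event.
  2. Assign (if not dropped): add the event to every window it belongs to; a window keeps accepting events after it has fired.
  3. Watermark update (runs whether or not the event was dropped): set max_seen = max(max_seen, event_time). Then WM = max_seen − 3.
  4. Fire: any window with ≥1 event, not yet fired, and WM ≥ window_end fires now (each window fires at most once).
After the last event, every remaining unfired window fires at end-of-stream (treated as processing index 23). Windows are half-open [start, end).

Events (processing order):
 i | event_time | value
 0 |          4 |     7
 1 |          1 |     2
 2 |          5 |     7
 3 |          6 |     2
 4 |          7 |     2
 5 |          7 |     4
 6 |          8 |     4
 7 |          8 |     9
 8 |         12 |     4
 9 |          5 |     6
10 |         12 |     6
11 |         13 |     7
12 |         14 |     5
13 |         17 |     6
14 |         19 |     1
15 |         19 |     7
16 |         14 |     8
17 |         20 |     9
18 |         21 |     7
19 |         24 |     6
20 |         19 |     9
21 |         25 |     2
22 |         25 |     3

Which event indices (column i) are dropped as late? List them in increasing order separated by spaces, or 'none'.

9 16 20

i=0 t=4 v=7: → [4,8); WM=1
i=1 t=1 v=2: → [1,8); WM=1
i=2 t=5 v=7: → [1,9); WM=2
i=3 t=6 v=2: → [1,10); WM=3
i=4 t=7 v=2: → [1,11); WM=4
i=5 t=7 v=4: → [1,11); WM=4
i=6 t=8 v=4: → [1,12); WM=5
i=7 t=8 v=9: → [1,12); WM=5
i=8 t=12 v=4: → [12,16); WM=9
i=9 t=5 v=6: DROP (t<9-0); WM=9
i=10 t=12 v=6: → [12,16); WM=9
i=11 t=13 v=7: → [12,17); WM=10
i=12 t=14 v=5: → [12,18); WM=11
i=13 t=17 v=6: → [12,21); WM=14
i=14 t=19 v=1: → [12,23); WM=16
i=15 t=19 v=7: → [12,23); WM=16
i=16 t=14 v=8: DROP (t<16-0); WM=16
i=17 t=20 v=9: → [12,24); WM=17
i=18 t=21 v=7: → [12,25); WM=18
i=19 t=24 v=6: → [12,28); WM=21
i=20 t=19 v=9: DROP (t<21-0); WM=21
i=21 t=25 v=2: → [12,29); WM=22
i=22 t=25 v=3: → [12,29); WM=22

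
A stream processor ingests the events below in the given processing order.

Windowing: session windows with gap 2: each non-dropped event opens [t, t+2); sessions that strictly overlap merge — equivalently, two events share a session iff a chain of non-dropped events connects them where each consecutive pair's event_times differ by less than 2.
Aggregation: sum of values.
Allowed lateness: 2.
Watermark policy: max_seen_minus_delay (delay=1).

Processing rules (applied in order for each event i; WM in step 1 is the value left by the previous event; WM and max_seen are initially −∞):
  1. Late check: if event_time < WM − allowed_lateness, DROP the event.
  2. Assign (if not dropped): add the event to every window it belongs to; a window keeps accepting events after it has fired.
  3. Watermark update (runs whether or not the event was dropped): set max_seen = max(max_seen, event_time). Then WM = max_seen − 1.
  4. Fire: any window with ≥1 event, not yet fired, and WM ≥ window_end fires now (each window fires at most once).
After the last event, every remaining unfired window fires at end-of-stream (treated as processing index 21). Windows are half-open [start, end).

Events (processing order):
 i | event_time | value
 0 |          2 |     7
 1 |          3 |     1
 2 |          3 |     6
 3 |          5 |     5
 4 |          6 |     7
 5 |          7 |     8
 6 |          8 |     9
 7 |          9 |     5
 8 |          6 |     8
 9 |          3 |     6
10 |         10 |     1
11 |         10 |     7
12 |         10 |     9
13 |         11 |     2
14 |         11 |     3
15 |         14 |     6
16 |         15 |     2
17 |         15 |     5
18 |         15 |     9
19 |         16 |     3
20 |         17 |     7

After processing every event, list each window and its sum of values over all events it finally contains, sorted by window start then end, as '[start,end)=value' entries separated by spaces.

i=0 t=2 v=7: → [2,4); WM=1
i=1 t=3 v=1: → [2,5); WM=2
i=2 t=3 v=6: → [2,5); WM=2
i=3 t=5 v=5: → [5,7); WM=4
i=4 t=6 v=7: → [5,8); WM=5
i=5 t=7 v=8: → [5,9); WM=6
i=6 t=8 v=9: → [5,10); WM=7
i=7 t=9 v=5: → [5,11); WM=8
i=8 t=6 v=8: → [5,11); WM=8
i=9 t=3 v=6: DROP (t<8-2); WM=8
i=10 t=10 v=1: → [5,12); WM=9
i=11 t=10 v=7: → [5,12); WM=9
i=12 t=10 v=9: → [5,12); WM=9
i=13 t=11 v=2: → [5,13); WM=10
i=14 t=11 v=3: → [5,13); WM=10
i=15 t=14 v=6: → [14,16); WM=13
i=16 t=15 v=2: → [14,17); WM=14
i=17 t=15 v=5: → [14,17); WM=14
i=18 t=15 v=9: → [14,17); WM=14
i=19 t=16 v=3: → [14,18); WM=15
i=20 t=17 v=7: → [14,19); WM=16

[2,5)=14 [5,13)=64 [14,19)=32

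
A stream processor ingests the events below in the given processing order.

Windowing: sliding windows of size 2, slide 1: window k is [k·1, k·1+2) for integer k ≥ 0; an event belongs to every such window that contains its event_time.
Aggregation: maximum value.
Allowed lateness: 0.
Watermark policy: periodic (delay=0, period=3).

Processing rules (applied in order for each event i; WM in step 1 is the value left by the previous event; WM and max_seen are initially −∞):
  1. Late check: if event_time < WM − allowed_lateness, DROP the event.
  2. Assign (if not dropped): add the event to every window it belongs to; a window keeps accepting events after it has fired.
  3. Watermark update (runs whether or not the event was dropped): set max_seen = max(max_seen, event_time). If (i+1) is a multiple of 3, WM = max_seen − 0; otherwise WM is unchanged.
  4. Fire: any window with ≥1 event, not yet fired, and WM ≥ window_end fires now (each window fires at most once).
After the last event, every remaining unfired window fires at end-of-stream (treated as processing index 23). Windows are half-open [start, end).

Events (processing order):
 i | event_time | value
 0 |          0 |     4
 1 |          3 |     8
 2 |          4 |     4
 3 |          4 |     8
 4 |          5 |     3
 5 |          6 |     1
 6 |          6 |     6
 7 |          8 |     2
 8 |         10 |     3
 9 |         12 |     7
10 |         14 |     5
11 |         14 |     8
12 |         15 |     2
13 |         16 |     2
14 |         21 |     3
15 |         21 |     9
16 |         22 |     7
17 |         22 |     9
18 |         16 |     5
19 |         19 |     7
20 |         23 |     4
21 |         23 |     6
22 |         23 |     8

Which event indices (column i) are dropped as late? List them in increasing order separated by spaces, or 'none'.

i=0 t=0 v=4: → [0,2); WM=−∞
i=1 t=3 v=8: → [3,5),[2,4); WM=−∞
i=2 t=4 v=4: → [4,6),[3,5); WM=4; [0,2) fires=4 [2,4) fires=8
i=3 t=4 v=8: → [4,6),[3,5); WM=4
i=4 t=5 v=3: → [5,7),[4,6); WM=4
i=5 t=6 v=1: → [6,8),[5,7); WM=6; [3,5) fires=8 [4,6) fires=8
i=6 t=6 v=6: → [6,8),[5,7); WM=6
i=7 t=8 v=2: → [8,10),[7,9); WM=6
i=8 t=10 v=3: → [10,12),[9,11); WM=10; [5,7) fires=6 [6,8) fires=6 [7,9) fires=2 [8,10) fires=2
i=9 t=12 v=7: → [12,14),[11,13); WM=10
i=10 t=14 v=5: → [14,16),[13,15); WM=10
i=11 t=14 v=8: → [14,16),[13,15); WM=14; [9,11) fires=3 [10,12) fires=3 [11,13) fires=7 [12,14) fires=7
i=12 t=15 v=2: → [15,17),[14,16); WM=14
i=13 t=16 v=2: → [16,18),[15,17); WM=14
i=14 t=21 v=3: → [21,23),[20,22); WM=21; [13,15) fires=8 [14,16) fires=8 [15,17) fires=2 [16,18) fires=2
i=15 t=21 v=9: → [21,23),[20,22); WM=21
i=16 t=22 v=7: → [22,24),[21,23); WM=21
i=17 t=22 v=9: → [22,24),[21,23); WM=22; [20,22) fires=9
i=18 t=16 v=5: DROP (t<22-0); WM=22
i=19 t=19 v=7: DROP (t<22-0); WM=22
i=20 t=23 v=4: → [23,25),[22,24); WM=23; [21,23) fires=9
i=21 t=23 v=6: → [23,25),[22,24); WM=23
i=22 t=23 v=8: → [23,25),[22,24); WM=23

18 19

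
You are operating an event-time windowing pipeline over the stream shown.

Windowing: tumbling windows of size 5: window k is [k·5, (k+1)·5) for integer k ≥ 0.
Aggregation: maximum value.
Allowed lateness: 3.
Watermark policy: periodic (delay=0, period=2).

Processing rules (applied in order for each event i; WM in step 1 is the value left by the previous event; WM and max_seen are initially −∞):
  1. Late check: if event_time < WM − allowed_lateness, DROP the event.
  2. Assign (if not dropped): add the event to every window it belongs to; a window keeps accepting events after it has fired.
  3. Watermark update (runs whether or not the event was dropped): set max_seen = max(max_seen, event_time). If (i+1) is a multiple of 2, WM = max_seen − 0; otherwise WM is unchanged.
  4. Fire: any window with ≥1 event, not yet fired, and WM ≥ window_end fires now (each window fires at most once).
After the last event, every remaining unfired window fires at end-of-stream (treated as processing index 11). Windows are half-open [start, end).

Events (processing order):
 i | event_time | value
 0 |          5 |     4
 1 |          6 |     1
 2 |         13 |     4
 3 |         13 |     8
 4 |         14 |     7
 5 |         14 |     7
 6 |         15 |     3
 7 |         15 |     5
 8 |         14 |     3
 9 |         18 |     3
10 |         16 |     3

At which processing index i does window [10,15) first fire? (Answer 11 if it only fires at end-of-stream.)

i=0 t=5 v=4: → [5,10); WM=−∞
i=1 t=6 v=1: → [5,10); WM=6
i=2 t=13 v=4: → [10,15); WM=6
i=3 t=13 v=8: → [10,15); WM=13; [5,10) fires=4
i=4 t=14 v=7: → [10,15); WM=13
i=5 t=14 v=7: → [10,15); WM=14
i=6 t=15 v=3: → [15,20); WM=14
i=7 t=15 v=5: → [15,20); WM=15; [10,15) fires=8
i=8 t=14 v=3: → [10,15); WM=15
i=9 t=18 v=3: → [15,20); WM=18
i=10 t=16 v=3: → [15,20); WM=18

7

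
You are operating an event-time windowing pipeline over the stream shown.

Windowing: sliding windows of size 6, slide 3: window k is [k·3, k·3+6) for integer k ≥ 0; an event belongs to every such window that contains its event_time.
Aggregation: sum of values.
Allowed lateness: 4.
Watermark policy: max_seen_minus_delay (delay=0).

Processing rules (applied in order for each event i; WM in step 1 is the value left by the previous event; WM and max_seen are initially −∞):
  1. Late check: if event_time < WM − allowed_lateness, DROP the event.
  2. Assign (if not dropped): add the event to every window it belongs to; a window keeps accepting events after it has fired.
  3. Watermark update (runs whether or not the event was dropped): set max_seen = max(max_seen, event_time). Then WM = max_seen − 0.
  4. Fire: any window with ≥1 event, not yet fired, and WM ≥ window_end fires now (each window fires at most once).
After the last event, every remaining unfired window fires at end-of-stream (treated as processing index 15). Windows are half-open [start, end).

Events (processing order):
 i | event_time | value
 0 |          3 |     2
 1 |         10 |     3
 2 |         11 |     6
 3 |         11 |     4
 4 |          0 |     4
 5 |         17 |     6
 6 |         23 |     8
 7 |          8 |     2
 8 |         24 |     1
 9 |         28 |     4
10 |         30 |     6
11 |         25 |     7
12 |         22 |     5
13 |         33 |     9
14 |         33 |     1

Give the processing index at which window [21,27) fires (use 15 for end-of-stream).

i=0 t=3 v=2: → [3,9),[0,6); WM=3
i=1 t=10 v=3: → [9,15),[6,12); WM=10; [0,6) fires=2 [3,9) fires=2
i=2 t=11 v=6: → [9,15),[6,12); WM=11
i=3 t=11 v=4: → [9,15),[6,12); WM=11
i=4 t=0 v=4: DROP (t<11-4); WM=11
i=5 t=17 v=6: → [15,21),[12,18); WM=17; [6,12) fires=13 [9,15) fires=13
i=6 t=23 v=8: → [21,27),[18,24); WM=23; [12,18) fires=6 [15,21) fires=6
i=7 t=8 v=2: DROP (t<23-4); WM=23
i=8 t=24 v=1: → [24,30),[21,27); WM=24; [18,24) fires=8
i=9 t=28 v=4: → [27,33),[24,30); WM=28; [21,27) fires=9
i=10 t=30 v=6: → [30,36),[27,33); WM=30; [24,30) fires=5
i=11 t=25 v=7: DROP (t<30-4); WM=30
i=12 t=22 v=5: DROP (t<30-4); WM=30
i=13 t=33 v=9: → [33,39),[30,36); WM=33; [27,33) fires=10
i=14 t=33 v=1: → [33,39),[30,36); WM=33

9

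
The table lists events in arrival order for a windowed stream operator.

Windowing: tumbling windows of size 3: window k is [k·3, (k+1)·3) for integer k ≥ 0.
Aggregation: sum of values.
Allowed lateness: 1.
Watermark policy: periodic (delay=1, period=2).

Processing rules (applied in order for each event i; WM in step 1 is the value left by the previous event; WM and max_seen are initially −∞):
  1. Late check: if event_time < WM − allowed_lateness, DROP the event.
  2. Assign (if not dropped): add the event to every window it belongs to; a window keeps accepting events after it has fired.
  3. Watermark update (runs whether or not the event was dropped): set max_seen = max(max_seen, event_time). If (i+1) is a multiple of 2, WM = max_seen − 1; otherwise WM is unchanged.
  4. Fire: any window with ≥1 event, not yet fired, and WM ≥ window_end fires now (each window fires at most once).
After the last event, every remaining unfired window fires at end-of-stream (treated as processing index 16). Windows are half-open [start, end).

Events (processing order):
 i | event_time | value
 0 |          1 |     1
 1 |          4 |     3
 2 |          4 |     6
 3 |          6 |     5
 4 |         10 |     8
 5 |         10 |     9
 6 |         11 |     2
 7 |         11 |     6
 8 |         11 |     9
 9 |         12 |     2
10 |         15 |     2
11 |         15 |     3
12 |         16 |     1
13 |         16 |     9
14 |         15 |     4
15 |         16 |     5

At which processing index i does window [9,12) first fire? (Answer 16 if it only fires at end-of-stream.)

i=0 t=1 v=1: → [0,3); WM=−∞
i=1 t=4 v=3: → [3,6); WM=3; [0,3) fires=1
i=2 t=4 v=6: → [3,6); WM=3
i=3 t=6 v=5: → [6,9); WM=5
i=4 t=10 v=8: → [9,12); WM=5
i=5 t=10 v=9: → [9,12); WM=9; [3,6) fires=9 [6,9) fires=5
i=6 t=11 v=2: → [9,12); WM=9
i=7 t=11 v=6: → [9,12); WM=10
i=8 t=11 v=9: → [9,12); WM=10
i=9 t=12 v=2: → [12,15); WM=11
i=10 t=15 v=2: → [15,18); WM=11
i=11 t=15 v=3: → [15,18); WM=14; [9,12) fires=34
i=12 t=16 v=1: → [15,18); WM=14
i=13 t=16 v=9: → [15,18); WM=15; [12,15) fires=2
i=14 t=15 v=4: → [15,18); WM=15
i=15 t=16 v=5: → [15,18); WM=15

11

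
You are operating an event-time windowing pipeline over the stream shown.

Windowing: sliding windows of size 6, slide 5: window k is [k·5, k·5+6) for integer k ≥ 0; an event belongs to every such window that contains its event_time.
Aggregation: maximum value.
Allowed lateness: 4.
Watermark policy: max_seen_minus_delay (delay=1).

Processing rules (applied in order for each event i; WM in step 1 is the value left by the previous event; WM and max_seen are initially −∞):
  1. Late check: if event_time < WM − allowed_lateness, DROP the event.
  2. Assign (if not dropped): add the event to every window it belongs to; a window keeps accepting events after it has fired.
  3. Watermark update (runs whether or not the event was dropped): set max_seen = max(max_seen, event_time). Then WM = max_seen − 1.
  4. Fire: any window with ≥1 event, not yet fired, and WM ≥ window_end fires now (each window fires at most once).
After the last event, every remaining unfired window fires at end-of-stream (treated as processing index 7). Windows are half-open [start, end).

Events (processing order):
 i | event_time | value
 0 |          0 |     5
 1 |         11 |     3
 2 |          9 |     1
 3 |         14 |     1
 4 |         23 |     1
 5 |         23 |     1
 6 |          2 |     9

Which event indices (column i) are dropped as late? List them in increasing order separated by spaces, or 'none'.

i=0 t=0 v=5: → [0,6); WM=-1
i=1 t=11 v=3: → [10,16); WM=10; [0,6) fires=5
i=2 t=9 v=1: → [5,11); WM=10
i=3 t=14 v=1: → [10,16); WM=13; [5,11) fires=1
i=4 t=23 v=1: → [20,26); WM=22; [10,16) fires=3
i=5 t=23 v=1: → [20,26); WM=22
i=6 t=2 v=9: DROP (t<22-4); WM=22

6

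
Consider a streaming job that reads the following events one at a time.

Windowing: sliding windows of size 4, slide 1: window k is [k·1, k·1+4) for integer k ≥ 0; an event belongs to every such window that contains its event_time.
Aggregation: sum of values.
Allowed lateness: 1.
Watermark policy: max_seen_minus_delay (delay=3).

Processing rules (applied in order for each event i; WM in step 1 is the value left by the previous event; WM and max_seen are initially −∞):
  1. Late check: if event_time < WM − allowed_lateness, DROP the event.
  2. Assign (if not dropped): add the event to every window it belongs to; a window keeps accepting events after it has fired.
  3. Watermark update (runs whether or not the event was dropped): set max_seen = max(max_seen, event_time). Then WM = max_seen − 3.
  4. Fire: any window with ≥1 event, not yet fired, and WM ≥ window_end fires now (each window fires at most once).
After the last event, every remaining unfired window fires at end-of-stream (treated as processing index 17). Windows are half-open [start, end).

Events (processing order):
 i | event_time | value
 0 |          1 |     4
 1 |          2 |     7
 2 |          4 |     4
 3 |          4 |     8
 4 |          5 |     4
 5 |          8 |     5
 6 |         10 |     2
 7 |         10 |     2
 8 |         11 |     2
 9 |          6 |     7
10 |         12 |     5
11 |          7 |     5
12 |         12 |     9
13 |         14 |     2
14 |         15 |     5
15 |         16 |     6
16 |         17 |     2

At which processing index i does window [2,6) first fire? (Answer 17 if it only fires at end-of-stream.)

i=0 t=1 v=4: → [1,5),[0,4); WM=-2
i=1 t=2 v=7: → [2,6),[1,5),[0,4); WM=-1
i=2 t=4 v=4: → [4,8),[3,7),[2,6),[1,5); WM=1
i=3 t=4 v=8: → [4,8),[3,7),[2,6),[1,5); WM=1
i=4 t=5 v=4: → [5,9),[4,8),[3,7),[2,6); WM=2
i=5 t=8 v=5: → [8,12),[7,11),[6,10),[5,9); WM=5; [0,4) fires=11 [1,5) fires=23
i=6 t=10 v=2: → [10,14),[9,13),[8,12),[7,11); WM=7; [2,6) fires=23 [3,7) fires=16
i=7 t=10 v=2: → [10,14),[9,13),[8,12),[7,11); WM=7
i=8 t=11 v=2: → [11,15),[10,14),[9,13),[8,12); WM=8; [4,8) fires=16
i=9 t=6 v=7: DROP (t<8-1); WM=8
i=10 t=12 v=5: → [12,16),[11,15),[10,14),[9,13); WM=9; [5,9) fires=9
i=11 t=7 v=5: DROP (t<9-1); WM=9
i=12 t=12 v=9: → [12,16),[11,15),[10,14),[9,13); WM=9
i=13 t=14 v=2: → [14,18),[13,17),[12,16),[11,15); WM=11; [6,10) fires=5 [7,11) fires=9
i=14 t=15 v=5: → [15,19),[14,18),[13,17),[12,16); WM=12; [8,12) fires=11
i=15 t=16 v=6: → [16,20),[15,19),[14,18),[13,17); WM=13; [9,13) fires=20
i=16 t=17 v=2: → [17,21),[16,20),[15,19),[14,18); WM=14; [10,14) fires=20

6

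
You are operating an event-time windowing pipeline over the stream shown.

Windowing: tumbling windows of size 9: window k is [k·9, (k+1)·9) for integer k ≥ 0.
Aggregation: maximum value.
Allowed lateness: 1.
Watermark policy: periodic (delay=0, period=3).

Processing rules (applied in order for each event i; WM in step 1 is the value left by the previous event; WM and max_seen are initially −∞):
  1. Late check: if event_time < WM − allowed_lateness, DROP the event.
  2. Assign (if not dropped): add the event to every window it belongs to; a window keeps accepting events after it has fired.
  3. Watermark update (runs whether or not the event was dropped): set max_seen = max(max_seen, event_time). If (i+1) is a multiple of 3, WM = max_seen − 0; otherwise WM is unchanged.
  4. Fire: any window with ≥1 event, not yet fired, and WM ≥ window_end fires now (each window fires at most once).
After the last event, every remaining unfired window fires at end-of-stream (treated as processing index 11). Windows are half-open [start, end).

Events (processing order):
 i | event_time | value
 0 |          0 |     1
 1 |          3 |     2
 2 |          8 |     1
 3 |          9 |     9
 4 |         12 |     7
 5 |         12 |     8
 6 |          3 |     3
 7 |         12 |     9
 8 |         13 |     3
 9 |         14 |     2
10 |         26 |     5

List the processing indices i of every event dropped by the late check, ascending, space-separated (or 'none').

i=0 t=0 v=1: → [0,9); WM=−∞
i=1 t=3 v=2: → [0,9); WM=−∞
i=2 t=8 v=1: → [0,9); WM=8
i=3 t=9 v=9: → [9,18); WM=8
i=4 t=12 v=7: → [9,18); WM=8
i=5 t=12 v=8: → [9,18); WM=12; [0,9) fires=2
i=6 t=3 v=3: DROP (t<12-1); WM=12
i=7 t=12 v=9: → [9,18); WM=12
i=8 t=13 v=3: → [9,18); WM=13
i=9 t=14 v=2: → [9,18); WM=13
i=10 t=26 v=5: → [18,27); WM=13

6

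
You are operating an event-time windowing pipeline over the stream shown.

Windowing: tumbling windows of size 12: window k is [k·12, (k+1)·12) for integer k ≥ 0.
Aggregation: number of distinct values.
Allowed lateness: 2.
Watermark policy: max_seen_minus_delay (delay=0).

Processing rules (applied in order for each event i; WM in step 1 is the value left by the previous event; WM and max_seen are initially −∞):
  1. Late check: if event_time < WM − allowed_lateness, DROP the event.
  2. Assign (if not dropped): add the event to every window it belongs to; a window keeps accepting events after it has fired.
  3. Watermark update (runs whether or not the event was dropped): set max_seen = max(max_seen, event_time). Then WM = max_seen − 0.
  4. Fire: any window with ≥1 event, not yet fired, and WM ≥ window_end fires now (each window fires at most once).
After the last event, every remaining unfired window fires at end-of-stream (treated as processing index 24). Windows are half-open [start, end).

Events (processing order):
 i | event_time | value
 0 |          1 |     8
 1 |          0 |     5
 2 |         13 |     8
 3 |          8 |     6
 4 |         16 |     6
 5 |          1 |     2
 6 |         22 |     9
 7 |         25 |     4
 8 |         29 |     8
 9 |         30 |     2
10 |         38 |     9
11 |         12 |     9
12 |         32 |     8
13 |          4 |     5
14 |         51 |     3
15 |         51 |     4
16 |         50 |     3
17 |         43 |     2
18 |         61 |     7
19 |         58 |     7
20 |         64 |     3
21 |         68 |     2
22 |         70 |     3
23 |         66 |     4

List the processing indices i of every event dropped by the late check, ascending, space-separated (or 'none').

3 5 11 12 13 17 19 23

i=0 t=1 v=8: → [0,12); WM=1
i=1 t=0 v=5: → [0,12); WM=1
i=2 t=13 v=8: → [12,24); WM=13; [0,12) fires=2
i=3 t=8 v=6: DROP (t<13-2); WM=13
i=4 t=16 v=6: → [12,24); WM=16
i=5 t=1 v=2: DROP (t<16-2); WM=16
i=6 t=22 v=9: → [12,24); WM=22
i=7 t=25 v=4: → [24,36); WM=25; [12,24) fires=3
i=8 t=29 v=8: → [24,36); WM=29
i=9 t=30 v=2: → [24,36); WM=30
i=10 t=38 v=9: → [36,48); WM=38; [24,36) fires=3
i=11 t=12 v=9: DROP (t<38-2); WM=38
i=12 t=32 v=8: DROP (t<38-2); WM=38
i=13 t=4 v=5: DROP (t<38-2); WM=38
i=14 t=51 v=3: → [48,60); WM=51; [36,48) fires=1
i=15 t=51 v=4: → [48,60); WM=51
i=16 t=50 v=3: → [48,60); WM=51
i=17 t=43 v=2: DROP (t<51-2); WM=51
i=18 t=61 v=7: → [60,72); WM=61; [48,60) fires=2
i=19 t=58 v=7: DROP (t<61-2); WM=61
i=20 t=64 v=3: → [60,72); WM=64
i=21 t=68 v=2: → [60,72); WM=68
i=22 t=70 v=3: → [60,72); WM=70
i=23 t=66 v=4: DROP (t<70-2); WM=70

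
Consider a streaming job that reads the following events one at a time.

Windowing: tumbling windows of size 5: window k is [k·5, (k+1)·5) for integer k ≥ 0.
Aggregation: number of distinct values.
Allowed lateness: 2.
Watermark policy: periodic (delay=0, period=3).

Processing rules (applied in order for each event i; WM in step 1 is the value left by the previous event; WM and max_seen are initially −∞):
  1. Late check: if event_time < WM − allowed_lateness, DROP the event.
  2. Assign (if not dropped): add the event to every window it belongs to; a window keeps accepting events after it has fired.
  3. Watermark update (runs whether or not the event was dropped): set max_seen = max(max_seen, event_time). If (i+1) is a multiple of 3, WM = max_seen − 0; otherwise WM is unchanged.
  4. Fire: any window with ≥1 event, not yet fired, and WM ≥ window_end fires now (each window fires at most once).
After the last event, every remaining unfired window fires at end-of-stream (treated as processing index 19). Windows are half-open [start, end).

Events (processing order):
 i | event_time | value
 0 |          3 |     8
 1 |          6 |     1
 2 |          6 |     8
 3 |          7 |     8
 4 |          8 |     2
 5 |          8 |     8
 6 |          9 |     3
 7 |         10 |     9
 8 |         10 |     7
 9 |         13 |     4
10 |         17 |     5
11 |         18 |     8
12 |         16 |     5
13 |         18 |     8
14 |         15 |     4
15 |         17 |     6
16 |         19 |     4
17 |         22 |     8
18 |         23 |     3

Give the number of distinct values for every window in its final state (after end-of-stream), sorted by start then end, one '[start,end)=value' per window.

[0,5)=1 [5,10)=4 [10,15)=3 [15,20)=4 [20,25)=2

i=0 t=3 v=8: → [0,5); WM=−∞
i=1 t=6 v=1: → [5,10); WM=−∞
i=2 t=6 v=8: → [5,10); WM=6; [0,5) fires=1
i=3 t=7 v=8: → [5,10); WM=6
i=4 t=8 v=2: → [5,10); WM=6
i=5 t=8 v=8: → [5,10); WM=8
i=6 t=9 v=3: → [5,10); WM=8
i=7 t=10 v=9: → [10,15); WM=8
i=8 t=10 v=7: → [10,15); WM=10; [5,10) fires=4
i=9 t=13 v=4: → [10,15); WM=10
i=10 t=17 v=5: → [15,20); WM=10
i=11 t=18 v=8: → [15,20); WM=18; [10,15) fires=3
i=12 t=16 v=5: → [15,20); WM=18
i=13 t=18 v=8: → [15,20); WM=18
i=14 t=15 v=4: DROP (t<18-2); WM=18
i=15 t=17 v=6: → [15,20); WM=18
i=16 t=19 v=4: → [15,20); WM=18
i=17 t=22 v=8: → [20,25); WM=22; [15,20) fires=4
i=18 t=23 v=3: → [20,25); WM=22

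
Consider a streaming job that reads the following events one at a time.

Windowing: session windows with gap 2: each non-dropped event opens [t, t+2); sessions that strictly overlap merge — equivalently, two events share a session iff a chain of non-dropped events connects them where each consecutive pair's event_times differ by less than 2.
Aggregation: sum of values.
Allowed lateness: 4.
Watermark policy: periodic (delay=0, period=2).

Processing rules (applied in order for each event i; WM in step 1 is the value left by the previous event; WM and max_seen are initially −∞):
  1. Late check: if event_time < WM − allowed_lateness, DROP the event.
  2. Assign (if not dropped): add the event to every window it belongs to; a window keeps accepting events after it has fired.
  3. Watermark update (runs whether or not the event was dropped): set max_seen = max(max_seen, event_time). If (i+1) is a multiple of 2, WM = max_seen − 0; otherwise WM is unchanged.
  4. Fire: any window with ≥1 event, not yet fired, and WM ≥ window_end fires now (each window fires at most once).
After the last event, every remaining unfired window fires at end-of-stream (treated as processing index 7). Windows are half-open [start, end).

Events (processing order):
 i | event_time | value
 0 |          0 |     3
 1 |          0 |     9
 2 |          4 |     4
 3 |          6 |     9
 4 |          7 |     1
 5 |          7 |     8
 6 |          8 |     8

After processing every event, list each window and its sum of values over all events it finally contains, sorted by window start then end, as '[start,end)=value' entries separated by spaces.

i=0 t=0 v=3: → [0,2); WM=−∞
i=1 t=0 v=9: → [0,2); WM=0
i=2 t=4 v=4: → [4,6); WM=0
i=3 t=6 v=9: → [6,8); WM=6
i=4 t=7 v=1: → [6,9); WM=6
i=5 t=7 v=8: → [6,9); WM=7
i=6 t=8 v=8: → [6,10); WM=7

[0,2)=12 [4,6)=4 [6,10)=26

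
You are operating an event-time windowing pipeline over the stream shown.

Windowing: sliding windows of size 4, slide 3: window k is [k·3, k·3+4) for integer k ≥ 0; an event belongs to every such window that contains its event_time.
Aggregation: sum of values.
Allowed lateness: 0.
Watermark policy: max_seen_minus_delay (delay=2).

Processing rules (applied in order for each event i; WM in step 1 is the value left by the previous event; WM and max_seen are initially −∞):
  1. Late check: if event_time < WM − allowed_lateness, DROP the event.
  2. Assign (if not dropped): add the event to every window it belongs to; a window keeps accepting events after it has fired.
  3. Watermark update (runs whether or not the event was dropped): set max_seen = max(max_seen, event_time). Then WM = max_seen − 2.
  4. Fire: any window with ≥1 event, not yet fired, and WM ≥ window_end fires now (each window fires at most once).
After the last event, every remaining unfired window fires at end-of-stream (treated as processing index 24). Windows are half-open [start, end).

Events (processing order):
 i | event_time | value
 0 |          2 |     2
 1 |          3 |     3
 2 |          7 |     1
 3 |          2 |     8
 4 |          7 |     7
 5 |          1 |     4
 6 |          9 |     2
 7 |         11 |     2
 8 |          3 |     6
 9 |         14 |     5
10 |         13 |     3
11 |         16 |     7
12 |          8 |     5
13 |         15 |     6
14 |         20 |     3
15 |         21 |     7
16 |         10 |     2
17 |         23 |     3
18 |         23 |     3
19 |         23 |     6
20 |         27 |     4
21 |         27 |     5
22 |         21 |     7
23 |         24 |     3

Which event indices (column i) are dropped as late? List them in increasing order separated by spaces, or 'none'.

i=0 t=2 v=2: → [0,4); WM=0
i=1 t=3 v=3: → [3,7),[0,4); WM=1
i=2 t=7 v=1: → [6,10); WM=5; [0,4) fires=5
i=3 t=2 v=8: DROP (t<5-0); WM=5
i=4 t=7 v=7: → [6,10); WM=5
i=5 t=1 v=4: DROP (t<5-0); WM=5
i=6 t=9 v=2: → [9,13),[6,10); WM=7; [3,7) fires=3
i=7 t=11 v=2: → [9,13); WM=9
i=8 t=3 v=6: DROP (t<9-0); WM=9
i=9 t=14 v=5: → [12,16); WM=12; [6,10) fires=10
i=10 t=13 v=3: → [12,16); WM=12
i=11 t=16 v=7: → [15,19); WM=14; [9,13) fires=4
i=12 t=8 v=5: DROP (t<14-0); WM=14
i=13 t=15 v=6: → [15,19),[12,16); WM=14
i=14 t=20 v=3: → [18,22); WM=18; [12,16) fires=14
i=15 t=21 v=7: → [21,25),[18,22); WM=19; [15,19) fires=13
i=16 t=10 v=2: DROP (t<19-0); WM=19
i=17 t=23 v=3: → [21,25); WM=21
i=18 t=23 v=3: → [21,25); WM=21
i=19 t=23 v=6: → [21,25); WM=21
i=20 t=27 v=4: → [27,31),[24,28); WM=25; [18,22) fires=10 [21,25) fires=19
i=21 t=27 v=5: → [27,31),[24,28); WM=25
i=22 t=21 v=7: DROP (t<25-0); WM=25
i=23 t=24 v=3: DROP (t<25-0); WM=25

3 5 8 12 16 22 23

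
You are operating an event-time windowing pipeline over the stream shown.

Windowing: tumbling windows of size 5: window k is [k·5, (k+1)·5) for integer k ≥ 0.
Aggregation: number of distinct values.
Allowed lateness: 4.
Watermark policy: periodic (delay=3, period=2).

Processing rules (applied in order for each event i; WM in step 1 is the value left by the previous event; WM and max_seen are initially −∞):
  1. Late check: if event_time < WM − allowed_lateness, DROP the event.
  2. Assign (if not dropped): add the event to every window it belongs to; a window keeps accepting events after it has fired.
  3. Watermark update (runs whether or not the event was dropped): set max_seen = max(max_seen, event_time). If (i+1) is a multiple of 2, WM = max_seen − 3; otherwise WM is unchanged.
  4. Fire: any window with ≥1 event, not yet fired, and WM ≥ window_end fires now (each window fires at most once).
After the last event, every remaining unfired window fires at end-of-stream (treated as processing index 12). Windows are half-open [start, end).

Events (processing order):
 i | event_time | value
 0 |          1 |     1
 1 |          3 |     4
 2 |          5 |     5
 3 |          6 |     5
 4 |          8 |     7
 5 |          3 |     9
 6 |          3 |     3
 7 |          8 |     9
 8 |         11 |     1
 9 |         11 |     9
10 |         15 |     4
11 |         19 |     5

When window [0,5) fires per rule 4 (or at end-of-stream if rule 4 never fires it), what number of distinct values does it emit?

3

i=0 t=1 v=1: → [0,5); WM=−∞
i=1 t=3 v=4: → [0,5); WM=0
i=2 t=5 v=5: → [5,10); WM=0
i=3 t=6 v=5: → [5,10); WM=3
i=4 t=8 v=7: → [5,10); WM=3
i=5 t=3 v=9: → [0,5); WM=5; [0,5) fires=3
i=6 t=3 v=3: → [0,5); WM=5
i=7 t=8 v=9: → [5,10); WM=5
i=8 t=11 v=1: → [10,15); WM=5
i=9 t=11 v=9: → [10,15); WM=8
i=10 t=15 v=4: → [15,20); WM=8
i=11 t=19 v=5: → [15,20); WM=16; [5,10) fires=3 [10,15) fires=2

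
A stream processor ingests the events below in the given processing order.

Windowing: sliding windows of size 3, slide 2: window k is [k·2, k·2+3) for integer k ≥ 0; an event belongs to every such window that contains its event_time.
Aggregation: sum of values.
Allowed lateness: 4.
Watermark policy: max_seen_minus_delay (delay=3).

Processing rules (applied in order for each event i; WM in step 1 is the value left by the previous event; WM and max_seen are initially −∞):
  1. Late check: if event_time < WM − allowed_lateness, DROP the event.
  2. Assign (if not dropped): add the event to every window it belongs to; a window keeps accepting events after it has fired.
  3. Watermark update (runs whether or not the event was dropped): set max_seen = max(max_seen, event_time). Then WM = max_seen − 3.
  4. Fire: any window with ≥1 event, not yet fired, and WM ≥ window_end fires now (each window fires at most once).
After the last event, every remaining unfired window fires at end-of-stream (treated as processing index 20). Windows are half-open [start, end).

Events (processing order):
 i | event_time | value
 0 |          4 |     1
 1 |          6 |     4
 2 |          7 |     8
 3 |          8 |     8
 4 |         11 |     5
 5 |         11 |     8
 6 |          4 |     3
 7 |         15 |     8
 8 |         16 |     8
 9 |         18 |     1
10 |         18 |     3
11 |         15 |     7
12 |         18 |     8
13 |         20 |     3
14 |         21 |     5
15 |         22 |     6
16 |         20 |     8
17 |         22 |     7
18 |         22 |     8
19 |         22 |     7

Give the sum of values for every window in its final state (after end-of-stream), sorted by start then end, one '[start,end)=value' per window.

i=0 t=4 v=1: → [4,7),[2,5); WM=1
i=1 t=6 v=4: → [6,9),[4,7); WM=3
i=2 t=7 v=8: → [6,9); WM=4
i=3 t=8 v=8: → [8,11),[6,9); WM=5; [2,5) fires=1
i=4 t=11 v=5: → [10,13); WM=8; [4,7) fires=5
i=5 t=11 v=8: → [10,13); WM=8
i=6 t=4 v=3: → [4,7),[2,5); WM=8
i=7 t=15 v=8: → [14,17); WM=12; [6,9) fires=20 [8,11) fires=8
i=8 t=16 v=8: → [16,19),[14,17); WM=13; [10,13) fires=13
i=9 t=18 v=1: → [18,21),[16,19); WM=15
i=10 t=18 v=3: → [18,21),[16,19); WM=15
i=11 t=15 v=7: → [14,17); WM=15
i=12 t=18 v=8: → [18,21),[16,19); WM=15
i=13 t=20 v=3: → [20,23),[18,21); WM=17; [14,17) fires=23
i=14 t=21 v=5: → [20,23); WM=18
i=15 t=22 v=6: → [22,25),[20,23); WM=19; [16,19) fires=20
i=16 t=20 v=8: → [20,23),[18,21); WM=19
i=17 t=22 v=7: → [22,25),[20,23); WM=19
i=18 t=22 v=8: → [22,25),[20,23); WM=19
i=19 t=22 v=7: → [22,25),[20,23); WM=19

[2,5)=4 [4,7)=8 [6,9)=20 [8,11)=8 [10,13)=13 [14,17)=23 [16,19)=20 [18,21)=23 [20,23)=44 [22,25)=28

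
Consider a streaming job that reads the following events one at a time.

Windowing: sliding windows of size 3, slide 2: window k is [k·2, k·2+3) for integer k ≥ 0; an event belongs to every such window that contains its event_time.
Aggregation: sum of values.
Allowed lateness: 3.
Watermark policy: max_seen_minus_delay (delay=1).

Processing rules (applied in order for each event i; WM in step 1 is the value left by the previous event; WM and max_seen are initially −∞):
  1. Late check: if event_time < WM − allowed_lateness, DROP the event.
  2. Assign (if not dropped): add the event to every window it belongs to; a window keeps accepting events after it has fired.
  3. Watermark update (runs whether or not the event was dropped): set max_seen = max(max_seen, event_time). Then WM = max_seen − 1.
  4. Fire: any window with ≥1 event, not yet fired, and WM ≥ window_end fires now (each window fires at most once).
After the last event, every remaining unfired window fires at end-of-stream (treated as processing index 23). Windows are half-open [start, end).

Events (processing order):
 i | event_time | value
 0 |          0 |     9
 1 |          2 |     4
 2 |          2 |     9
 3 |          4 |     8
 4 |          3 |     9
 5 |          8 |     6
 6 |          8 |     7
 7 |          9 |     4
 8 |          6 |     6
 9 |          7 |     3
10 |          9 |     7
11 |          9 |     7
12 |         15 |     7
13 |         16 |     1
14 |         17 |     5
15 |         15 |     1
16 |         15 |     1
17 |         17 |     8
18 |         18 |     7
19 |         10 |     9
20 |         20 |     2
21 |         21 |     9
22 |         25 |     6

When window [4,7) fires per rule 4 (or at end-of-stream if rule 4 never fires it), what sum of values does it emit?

8

i=0 t=0 v=9: → [0,3); WM=-1
i=1 t=2 v=4: → [2,5),[0,3); WM=1
i=2 t=2 v=9: → [2,5),[0,3); WM=1
i=3 t=4 v=8: → [4,7),[2,5); WM=3; [0,3) fires=22
i=4 t=3 v=9: → [2,5); WM=3
i=5 t=8 v=6: → [8,11),[6,9); WM=7; [2,5) fires=30 [4,7) fires=8
i=6 t=8 v=7: → [8,11),[6,9); WM=7
i=7 t=9 v=4: → [8,11); WM=8
i=8 t=6 v=6: → [6,9),[4,7); WM=8
i=9 t=7 v=3: → [6,9); WM=8
i=10 t=9 v=7: → [8,11); WM=8
i=11 t=9 v=7: → [8,11); WM=8
i=12 t=15 v=7: → [14,17); WM=14; [6,9) fires=22 [8,11) fires=31
i=13 t=16 v=1: → [16,19),[14,17); WM=15
i=14 t=17 v=5: → [16,19); WM=16
i=15 t=15 v=1: → [14,17); WM=16
i=16 t=15 v=1: → [14,17); WM=16
i=17 t=17 v=8: → [16,19); WM=16
i=18 t=18 v=7: → [18,21),[16,19); WM=17; [14,17) fires=10
i=19 t=10 v=9: DROP (t<17-3); WM=17
i=20 t=20 v=2: → [20,23),[18,21); WM=19; [16,19) fires=21
i=21 t=21 v=9: → [20,23); WM=20
i=22 t=25 v=6: → [24,27); WM=24; [18,21) fires=9 [20,23) fires=11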